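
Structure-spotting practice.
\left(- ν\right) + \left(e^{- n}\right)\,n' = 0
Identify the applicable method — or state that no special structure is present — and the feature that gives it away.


Diagnosis: separation of variables — solved for the derivative, the right side splits multiplicatively into a function of each variable alone — divide and integrate each side. The equation is exact as it stands too — a potential function exists — though separation reads the split structure directly.


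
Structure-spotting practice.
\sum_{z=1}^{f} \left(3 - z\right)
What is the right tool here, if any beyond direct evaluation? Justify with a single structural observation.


Technique: no special technique — the summand is a plain polynomial in z (expanding first if it arrives factored); standard power-sum formulas evaluate it term by term.


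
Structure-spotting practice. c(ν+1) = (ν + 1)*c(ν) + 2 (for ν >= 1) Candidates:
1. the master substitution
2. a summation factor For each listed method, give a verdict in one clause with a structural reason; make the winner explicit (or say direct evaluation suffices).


Technique: a summation factor — with the index-dependent coefficient ν + 1, dividing by the cumulative product turns the left side into a pure difference.
- the master substitution — there is no divide-the-index recursive argument.
- a summation factor — yes, a natural case for it.


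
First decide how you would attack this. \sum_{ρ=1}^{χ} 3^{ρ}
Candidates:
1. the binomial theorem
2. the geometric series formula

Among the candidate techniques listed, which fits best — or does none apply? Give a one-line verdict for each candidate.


Technique: the geometric series formula — each summand is the previous one scaled by 3; that constant multiplier is itself the geometric structure.
- the binomial theorem — the terms lack the binomial-coefficient-weighted complementary-power pattern of an expansion.
- the geometric series formula — applicable, and directly so.


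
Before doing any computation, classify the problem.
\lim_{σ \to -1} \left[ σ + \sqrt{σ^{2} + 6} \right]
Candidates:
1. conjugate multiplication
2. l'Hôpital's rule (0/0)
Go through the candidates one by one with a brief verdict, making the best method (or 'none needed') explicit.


Best approach: no special technique — no vanishing denominator and no indeterminate clash at the point — evaluation is immediate.
- conjugate multiplication — multiplying by a conjugate would not remove any indeterminacy here.
- l'Hôpital's rule (0/0) — substituting the point produces a determinate value, not a 0 over 0 clash.


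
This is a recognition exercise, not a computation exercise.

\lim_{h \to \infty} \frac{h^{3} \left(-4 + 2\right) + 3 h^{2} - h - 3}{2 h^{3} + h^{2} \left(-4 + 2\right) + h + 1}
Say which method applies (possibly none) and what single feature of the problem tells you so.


Verdict: dominant-term comparison — as h grows, only the highest-degree terms matter — compare leading terms and read the limit off. Viewed as a single quotient this is an ∞/∞ form — an at-infinity application of l'Hôpital's rule would also resolve it; comparing leading growth reads the answer without differentiating.


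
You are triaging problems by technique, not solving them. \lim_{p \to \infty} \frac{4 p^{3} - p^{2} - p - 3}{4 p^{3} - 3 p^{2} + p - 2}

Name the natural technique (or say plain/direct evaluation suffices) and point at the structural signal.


Method: dominant-term comparison — divide through by the highest power of p; every lower-order term dies and the dominant terms decide the limit. Viewed as a single quotient this is an ∞/∞ form — an at-infinity application of l'Hôpital's rule would also resolve it; comparing leading growth reads the answer without differentiating.


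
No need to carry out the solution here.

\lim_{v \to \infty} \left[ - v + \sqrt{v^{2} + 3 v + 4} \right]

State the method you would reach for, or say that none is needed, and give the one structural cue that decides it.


Verdict: conjugate multiplication — infinity minus infinity with a radical in play — multiply by the conjugate so the divergences of \sqrt{v^{2} + 3 v + 4} and v annihilate.


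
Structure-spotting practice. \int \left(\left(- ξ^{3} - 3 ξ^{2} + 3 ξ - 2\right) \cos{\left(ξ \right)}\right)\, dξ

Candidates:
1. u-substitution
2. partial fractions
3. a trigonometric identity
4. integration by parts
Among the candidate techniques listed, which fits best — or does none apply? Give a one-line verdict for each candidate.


Method: integration by parts — the integrand splits as - ξ^{3} - 3 ξ^{2} + 3 ξ - 2 times \cos{\left(ξ \right)} — repeatedly differentiating the polynomial part kills it, which is the parts ladder.
- u-substitution — no subexpression of the integrand pairs with its own derivative as a factor — individual terms may offer their own substitutions, but any change of variable covering the whole integral would have to be constructed from outside the expression.
- partial fractions — the expression is not a ratio of polynomials that decomposes further.
- a trigonometric identity — no even trigonometric power and no product of distinct frequencies to rewrite.
- integration by parts: a fit — the right tool for this form.


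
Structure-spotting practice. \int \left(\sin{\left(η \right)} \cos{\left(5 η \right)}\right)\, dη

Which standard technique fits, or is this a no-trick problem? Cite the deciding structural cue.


Diagnosis: a trigonometric identity — two sinusoids at different rates multiply in \sin{\left(η \right)} \cos{\left(5 η \right)}; the product-to-sum identity uncouples them.


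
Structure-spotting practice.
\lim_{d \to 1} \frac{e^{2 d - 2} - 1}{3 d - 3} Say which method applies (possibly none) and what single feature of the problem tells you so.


Diagnosis: l'Hôpital's rule (0/0) — substituting 1 gives 0 over 0; differentiate top and bottom once and re-evaluate. A first-order expansion at the point is an equally standard path; the rule packages it.


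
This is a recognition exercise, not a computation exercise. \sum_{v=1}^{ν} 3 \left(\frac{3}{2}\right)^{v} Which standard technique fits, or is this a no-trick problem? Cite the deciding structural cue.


Verdict: the geometric series formula — term-over-term division gives \frac{3}{2} every time — index-free ratio, geometric sum formula applies.


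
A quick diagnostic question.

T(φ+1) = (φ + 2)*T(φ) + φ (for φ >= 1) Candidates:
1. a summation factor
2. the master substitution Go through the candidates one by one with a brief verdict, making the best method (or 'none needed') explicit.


Best approach: a summation factor — one step of memory with a weight φ + 2 that changes as the index grows — the summation-factor construction is built for this.
- a summation factor — yes — fits the structure here.
- the master substitution: with no divided-index recursive call, reindexing by powers of a base buys nothing.


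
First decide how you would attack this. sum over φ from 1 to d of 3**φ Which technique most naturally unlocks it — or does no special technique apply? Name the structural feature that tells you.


Verdict: the geometric series formula — the ratio of consecutive terms is the constant 3, independent of the index — a geometric sum.


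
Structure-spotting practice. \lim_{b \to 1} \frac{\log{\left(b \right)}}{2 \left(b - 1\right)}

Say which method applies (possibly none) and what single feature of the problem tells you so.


Best approach: l'Hôpital's rule (0/0) — substituting 1 gives 0 over 0; differentiate top and bottom once and re-evaluate. Known elementary limits would finish this too — the rule just bypasses the case analysis.


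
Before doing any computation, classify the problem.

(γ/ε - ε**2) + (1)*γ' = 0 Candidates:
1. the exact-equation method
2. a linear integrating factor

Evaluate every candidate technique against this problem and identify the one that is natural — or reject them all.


Best approach: a linear integrating factor — the unknown enters only to the first power against a nonzero forcing term — the integrating-factor template applies directly.
- the exact-equation method: the mixed partial derivatives differ, so the left side is not a total differential.
- a linear integrating factor: yes, a natural case for it.


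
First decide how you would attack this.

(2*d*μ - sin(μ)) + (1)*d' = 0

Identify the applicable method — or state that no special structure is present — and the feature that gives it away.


Method: a linear integrating factor — linear in the unknown with genuine forcing: multiply through by the exponential of the integrated coefficient and the left side closes into one derivative.


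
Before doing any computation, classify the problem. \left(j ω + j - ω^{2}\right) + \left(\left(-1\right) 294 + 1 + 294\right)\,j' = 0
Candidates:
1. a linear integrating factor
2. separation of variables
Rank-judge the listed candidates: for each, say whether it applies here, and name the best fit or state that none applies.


Diagnosis: a linear integrating factor — linear in the unknown with genuine forcing: multiply through by the exponential of the integrated coefficient and the left side closes into one derivative.
- a linear integrating factor: yes, a natural case for it.
- separation of variables: no division isolates the independent variable from the unknown.


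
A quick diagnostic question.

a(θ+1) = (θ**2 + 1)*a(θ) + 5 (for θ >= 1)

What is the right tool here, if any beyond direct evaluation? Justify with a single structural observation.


Verdict: a summation factor — because the multiplier θ**2 + 1 is index-dependent, divide through by its running product and sum the resulting differences.


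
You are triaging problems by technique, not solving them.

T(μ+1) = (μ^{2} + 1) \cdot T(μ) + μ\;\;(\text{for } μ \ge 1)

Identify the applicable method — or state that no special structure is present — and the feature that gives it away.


Verdict: a summation factor — first-order linear but the coefficient μ^{2} + 1 moves with the index — divide by the cumulative product and telescope.


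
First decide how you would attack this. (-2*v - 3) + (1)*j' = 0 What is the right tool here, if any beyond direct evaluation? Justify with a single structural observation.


Verdict: no special technique — with j absent the equation is not coupled at all: direct integration in v.


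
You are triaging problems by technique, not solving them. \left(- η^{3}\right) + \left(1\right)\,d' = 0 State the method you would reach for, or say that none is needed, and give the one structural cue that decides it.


Technique: no special technique — solved for the derivative, d never appears on the right — this is a direct integration in η, not a differential-equations problem at heart.


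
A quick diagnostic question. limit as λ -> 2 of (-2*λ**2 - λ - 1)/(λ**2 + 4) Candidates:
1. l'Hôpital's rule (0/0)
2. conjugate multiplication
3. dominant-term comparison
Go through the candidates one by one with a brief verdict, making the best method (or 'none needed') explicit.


Verdict: no special technique — no denominator vanishes and nothing blows up at 2: direct substitution is the whole computation.
- l'Hôpital's rule (0/0) — substituting the point produces a determinate value, not a 0 over 0 clash.
- conjugate multiplication — the conjugate move applies to radical differences, which this is not.
- dominant-term comparison — leading-power comparison does not apply to this form.


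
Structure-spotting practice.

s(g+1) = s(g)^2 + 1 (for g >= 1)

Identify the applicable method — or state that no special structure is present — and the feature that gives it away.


Technique: no special technique — each new value is a nonlinear function of earlier ones — scaling arguments and superposition both fail.


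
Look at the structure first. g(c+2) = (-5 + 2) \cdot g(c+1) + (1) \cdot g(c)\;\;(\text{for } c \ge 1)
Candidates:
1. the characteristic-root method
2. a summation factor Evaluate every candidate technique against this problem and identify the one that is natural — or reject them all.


Diagnosis: the characteristic-root method — because shifting c leaves the equation's coefficients unchanged, exponential trials reduce it to algebra.
- the characteristic-root method: yes, a natural case for it.
- a summation factor: the recurrence reaches back more than one step, outside the first-order family a summation factor normalizes.


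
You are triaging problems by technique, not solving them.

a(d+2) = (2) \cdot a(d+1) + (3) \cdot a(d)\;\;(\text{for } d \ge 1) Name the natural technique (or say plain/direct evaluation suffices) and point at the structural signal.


Method: the characteristic-root method — linear, homogeneous, constant coefficients: solutions of the form r^d exist — find the roots of the characteristic polynomial.


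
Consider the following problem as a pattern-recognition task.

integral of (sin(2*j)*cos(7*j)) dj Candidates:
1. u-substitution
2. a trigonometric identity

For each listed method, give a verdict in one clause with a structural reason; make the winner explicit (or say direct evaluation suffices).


Diagnosis: a trigonometric identity — two different frequencies multiply in sin(2*j)*cos(7*j); the product-to-sum formula separates them.
- u-substitution: no subexpression of the integrand serves as a whole-integral substitution inner — individual terms may offer their own, but none carries its derivative as a factor of the full integrand; a working change of variable would have to be constructed from outside the expression.
- a trigonometric identity: yes — fits the structure here.


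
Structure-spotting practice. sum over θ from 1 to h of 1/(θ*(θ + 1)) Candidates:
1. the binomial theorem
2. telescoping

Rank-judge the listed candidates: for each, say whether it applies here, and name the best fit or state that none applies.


Diagnosis: telescoping — split 1/(θ*(θ + 1)) by partial fractions and the pieces are one function at shifted arguments — interior terms cancel.
- the binomial theorem — the terms do not reassemble into a binomial power.
- telescoping: applies; the problem has the shape this method handles.


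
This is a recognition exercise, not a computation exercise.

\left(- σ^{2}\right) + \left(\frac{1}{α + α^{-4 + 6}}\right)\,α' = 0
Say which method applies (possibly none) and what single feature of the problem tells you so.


Best approach: separation of variables — the derivative equals a pure function of σ (namely σ^{2}) times a pure function of α (namely (α + α^{-4 + 6})); divide and integrate each side. This doubles as a Bernoulli equation in the unknown as written; dividing and integrating works on it directly.


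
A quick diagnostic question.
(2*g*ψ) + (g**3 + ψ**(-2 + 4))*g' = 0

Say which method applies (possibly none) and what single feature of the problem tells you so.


Method: the exact-equation method — equality of cross partials is the green light — assemble the potential function term by term.


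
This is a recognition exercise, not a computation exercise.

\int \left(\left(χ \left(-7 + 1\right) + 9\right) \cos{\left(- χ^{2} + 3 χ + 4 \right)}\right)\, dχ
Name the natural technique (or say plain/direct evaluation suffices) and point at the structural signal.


Verdict: u-substitution — collected, the integrand has one factor that is, up to a constant, the derivative of an inner expression the rest depends on — substitute for that inner expression.


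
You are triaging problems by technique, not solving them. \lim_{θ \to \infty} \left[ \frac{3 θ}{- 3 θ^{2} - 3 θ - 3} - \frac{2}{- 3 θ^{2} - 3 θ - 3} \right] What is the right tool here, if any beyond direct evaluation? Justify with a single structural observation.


Method: dominant-term comparison — as θ grows, only the highest-degree terms matter — compare leading terms and read the limit off. Viewed as a single quotient this is an ∞/∞ form — an at-infinity application of l'Hôpital's rule would also resolve it; comparing leading growth reads the answer without differentiating.


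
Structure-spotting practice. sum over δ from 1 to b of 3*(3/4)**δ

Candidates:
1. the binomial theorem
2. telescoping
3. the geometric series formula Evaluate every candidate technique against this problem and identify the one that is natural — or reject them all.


Diagnosis: the geometric series formula — each summand is the previous one scaled by 3/4; that constant multiplier is itself the geometric structure.
- the binomial theorem: the terms lack the binomial-coefficient-weighted complementary-power pattern of an expansion.
- telescoping: in the displayed form, no term reappears at a neighboring index to cancel against.
- the geometric series formula: yes, a natural case for it.


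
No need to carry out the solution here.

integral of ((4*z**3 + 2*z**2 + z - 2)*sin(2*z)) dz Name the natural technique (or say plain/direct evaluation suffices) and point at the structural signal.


Best approach: integration by parts — differentiate 4*z**3 + 2*z**2 + z - 2, integrate sin(2*z): each pass lowers the polynomial degree, so parts terminates.


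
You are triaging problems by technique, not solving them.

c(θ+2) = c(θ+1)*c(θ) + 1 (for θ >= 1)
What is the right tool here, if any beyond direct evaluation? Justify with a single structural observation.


Verdict: no special technique — nonlinear feedback in the recursion rules out every root- or factor-based technique.


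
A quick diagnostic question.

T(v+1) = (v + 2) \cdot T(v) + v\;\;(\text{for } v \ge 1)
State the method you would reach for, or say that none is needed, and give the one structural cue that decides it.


Diagnosis: a summation factor — an index-dependent multiplier v + 2 rules out characteristic roots; a summation factor converts it to a pure difference.


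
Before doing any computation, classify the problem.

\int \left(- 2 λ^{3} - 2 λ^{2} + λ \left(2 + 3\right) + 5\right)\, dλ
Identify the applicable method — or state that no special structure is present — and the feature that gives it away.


Diagnosis: no special technique — every term is a constant multiple of a power of λ; term-wise power-rule integration needs no preliminary transformation.


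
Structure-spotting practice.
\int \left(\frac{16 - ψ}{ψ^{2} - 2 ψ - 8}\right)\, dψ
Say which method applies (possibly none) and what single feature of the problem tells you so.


Diagnosis: partial fractions — the denominator ψ^{2} - 2 ψ - 8 factors, so the quotient decomposes into elementary partial fractions term by term.


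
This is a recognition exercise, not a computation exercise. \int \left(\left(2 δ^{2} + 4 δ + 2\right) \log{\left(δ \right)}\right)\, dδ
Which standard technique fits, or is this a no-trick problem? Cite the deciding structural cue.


Diagnosis: integration by parts — choose u = \log{\left(δ \right)}: one derivative turns the logarithm algebraic, and the remaining factor 2 δ^{2} + 4 δ + 2 integrates term by term under the power rule.


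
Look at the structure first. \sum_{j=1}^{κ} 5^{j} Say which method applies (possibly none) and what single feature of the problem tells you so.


Best approach: the geometric series formula — each summand is the previous one scaled by 5; that constant multiplier is itself the geometric structure.


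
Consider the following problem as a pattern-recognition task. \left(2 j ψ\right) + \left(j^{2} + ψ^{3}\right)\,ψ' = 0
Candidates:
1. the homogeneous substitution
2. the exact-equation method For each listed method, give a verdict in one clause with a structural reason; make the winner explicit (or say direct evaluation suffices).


Diagnosis: the exact-equation method — 2 j ψ and j^{2} + ψ^{3} pass the exactness check on the nose, so no integrating factor in j or ψ is needed at all.
- the homogeneous substitution: solved for the derivative, the right side changes under joint scaling of the two variables.
- the exact-equation method — a fit — the right tool for this form.


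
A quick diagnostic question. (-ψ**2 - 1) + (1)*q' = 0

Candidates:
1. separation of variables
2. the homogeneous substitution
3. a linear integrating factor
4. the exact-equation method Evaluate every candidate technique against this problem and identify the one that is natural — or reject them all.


Verdict: no special technique — the slope is a pure function of ψ; integrate both sides and be done.
- separation of variables — separation is only trivially available — with the unknown absent from the slope this is a direct integration, not a separation problem.
- the homogeneous substitution: solved for the derivative, the right side changes under joint scaling of the two variables.
- a linear integrating factor — the linear template holds only trivially here (the unknown is absent, so the coefficient is zero) — the method is not the natural label.
- the exact-equation method — no dependence on the unknown anywhere: exactness is a label without content here.


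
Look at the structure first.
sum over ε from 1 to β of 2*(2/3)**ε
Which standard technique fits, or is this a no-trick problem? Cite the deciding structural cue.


Method: the geometric series formula — check a ratio of consecutive terms: it is 2/3, independent of the index, so the geometric formula closes the sum.


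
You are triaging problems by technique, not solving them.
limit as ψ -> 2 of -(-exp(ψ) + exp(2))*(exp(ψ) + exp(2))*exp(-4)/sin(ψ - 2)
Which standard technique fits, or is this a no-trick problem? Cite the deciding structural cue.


Technique: l'Hôpital's rule (0/0) — substituting 2 gives 0 over 0; differentiate top and bottom once and re-evaluate. Expanding numerator and denominator to first order gives the same value — the rule automates exactly that.


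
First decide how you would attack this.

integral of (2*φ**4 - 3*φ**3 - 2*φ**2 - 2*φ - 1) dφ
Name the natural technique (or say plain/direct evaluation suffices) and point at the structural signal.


Diagnosis: no special technique — scan for structure and find none: constant multiples of powers of φ, integrate directly.


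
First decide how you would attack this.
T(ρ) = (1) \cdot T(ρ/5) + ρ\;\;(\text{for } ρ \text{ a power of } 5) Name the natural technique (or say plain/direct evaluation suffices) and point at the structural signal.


Best approach: the master substitution — the argument shrinks by the factor 5, so measure the index on a logarithmic scale and the recursion becomes a shift.


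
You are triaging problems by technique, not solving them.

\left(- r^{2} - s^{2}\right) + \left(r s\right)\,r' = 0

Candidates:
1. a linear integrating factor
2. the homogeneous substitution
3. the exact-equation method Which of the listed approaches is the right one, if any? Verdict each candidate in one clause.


Best approach: the homogeneous substitution — scaling s and r together leaves the slope fixed — it depends only on r/s, so substitute the ratio. This doubles as a Bernoulli equation in the unknown as written; the homogeneous route needs no setup at all.
- a linear integrating factor — the unknown enters nonlinearly (through a power, a denominator, or a transcendental function), which the linear integrating-factor recipe cannot absorb as-is — any repair would come from a preliminary substitution, not the factor.
- the homogeneous substitution: a fit — the right tool for this form.
- the exact-equation method — the mixed partial derivatives differ, so the left side is not a total differential.


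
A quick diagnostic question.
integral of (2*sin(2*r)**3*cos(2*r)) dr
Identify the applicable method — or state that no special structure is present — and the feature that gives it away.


Diagnosis: u-substitution — everything non-trivial happens through the inner expression sin(2*r), and its derivative accounts for the remaining factor up to a constant, so set u = sin(2*r).


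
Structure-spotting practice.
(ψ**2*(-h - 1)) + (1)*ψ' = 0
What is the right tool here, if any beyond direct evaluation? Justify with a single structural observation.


Method: separation of variables — solved for the derivative, the right side splits multiplicatively into a function of each variable alone — divide and integrate each side.


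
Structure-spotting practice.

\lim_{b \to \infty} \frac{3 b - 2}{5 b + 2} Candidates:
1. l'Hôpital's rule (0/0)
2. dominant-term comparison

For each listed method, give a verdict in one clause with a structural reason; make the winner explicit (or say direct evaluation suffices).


Technique: dominant-term comparison — as b grows, only the highest-degree terms matter — compare leading terms and read the limit off.
- l'Hôpital's rule (0/0) — as a single quotient the expression runs to ∞/∞ at the limit point — an at-infinity form of the rule would apply, though the leading-growth comparison is the direct reading.
- dominant-term comparison — applies; the problem has the shape this method handles.


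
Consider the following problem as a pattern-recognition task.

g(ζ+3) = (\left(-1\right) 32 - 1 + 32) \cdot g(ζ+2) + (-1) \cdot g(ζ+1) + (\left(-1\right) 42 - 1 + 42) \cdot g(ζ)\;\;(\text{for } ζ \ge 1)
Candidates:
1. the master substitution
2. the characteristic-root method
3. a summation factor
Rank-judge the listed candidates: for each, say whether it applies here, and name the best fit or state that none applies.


Diagnosis: the characteristic-root method — constant coefficients and linearity mean the ansatz r^ζ reduces it to solving the characteristic polynomial.
- the master substitution — the recursion steps by a constant offset, so exponential reindexing is pointless.
- the characteristic-root method — yes, a natural case for it.
- a summation factor — the recurrence reaches back more than one step, outside the first-order family a summation factor normalizes.


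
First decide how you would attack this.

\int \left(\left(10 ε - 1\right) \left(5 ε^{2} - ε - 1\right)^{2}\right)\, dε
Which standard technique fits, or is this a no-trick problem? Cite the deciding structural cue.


Best approach: u-substitution — spotting that 10 ε - 1 is a constant multiple of the derivative of 5 ε^{2} - ε - 1 is the key observation — substitute u = 5 ε^{2} - ε - 1 and the integral becomes one-dimensional in u. Multiplying out and using the power rule would succeed as well, just with far more bookkeeping.


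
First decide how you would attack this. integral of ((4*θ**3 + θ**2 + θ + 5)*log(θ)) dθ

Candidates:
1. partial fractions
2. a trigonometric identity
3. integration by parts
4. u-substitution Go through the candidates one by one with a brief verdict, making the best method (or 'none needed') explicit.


Technique: integration by parts — take log(θ) as the piece to differentiate: what remains is a power-rule integral in disguise.
- partial fractions — there is no rational-function structure to decompose.
- a trigonometric identity — no sine or cosine appears, so there is nothing for a trigonometric identity to act on.
- integration by parts: applicable, and directly so.
- u-substitution — no subexpression of the integrand serves as a whole-integral substitution inner — individual terms may offer their own, but none carries its derivative as a factor of the full integrand; a working change of variable would have to be constructed from outside the expression.


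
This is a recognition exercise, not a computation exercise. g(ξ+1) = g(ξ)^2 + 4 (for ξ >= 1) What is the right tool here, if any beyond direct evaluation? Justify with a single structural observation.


Best approach: no special technique — the unknown sequence enters the update nonlinearly, so no linear method fits the recurrence as written — direct iteration remains.


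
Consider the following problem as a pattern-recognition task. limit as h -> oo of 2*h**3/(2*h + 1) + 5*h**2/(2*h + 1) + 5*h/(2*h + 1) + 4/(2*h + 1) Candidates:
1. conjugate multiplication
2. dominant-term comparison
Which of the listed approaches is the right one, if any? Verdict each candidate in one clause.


Technique: dominant-term comparison — growth-rate triage: the leading powers of h decide the limit, everything else is noise.
- conjugate multiplication: no divergent radical difference is present for a conjugate pair to cancel.
- dominant-term comparison — applies; the problem has the shape this method handles.


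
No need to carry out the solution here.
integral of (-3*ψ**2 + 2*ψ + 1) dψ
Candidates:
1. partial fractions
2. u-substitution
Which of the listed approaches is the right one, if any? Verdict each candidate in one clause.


Verdict: no special technique — nothing composite, nothing rational, nothing trigonometric — each constant-multiple power of ψ integrates by the power rule alone.
- partial fractions — the expression is not a ratio of polynomials that decomposes further.
- u-substitution — any workable substitution here is cosmetic — the integrand is already in directly integrable form.


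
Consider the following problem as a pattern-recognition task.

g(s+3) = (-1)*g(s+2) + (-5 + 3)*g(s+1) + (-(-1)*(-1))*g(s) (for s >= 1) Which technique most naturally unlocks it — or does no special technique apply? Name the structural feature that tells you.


Technique: the characteristic-root method — the recurrence treats every index alike (constant coefficients, no forcing) — precisely the regime where r^s trials close it.


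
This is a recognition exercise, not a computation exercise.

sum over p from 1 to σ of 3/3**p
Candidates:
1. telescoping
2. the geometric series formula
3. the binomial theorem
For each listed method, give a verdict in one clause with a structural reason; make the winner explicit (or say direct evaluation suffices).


Diagnosis: the geometric series formula — consecutive terms stand in a fixed index-free ratio — the geometric sum formula closes it.
- telescoping: writing out consecutive terms as given produces no pairwise cancellation.
- the geometric series formula — applies; the problem has the shape this method handles.
- the binomial theorem: no binomial coefficients pair up with complementary powers here.


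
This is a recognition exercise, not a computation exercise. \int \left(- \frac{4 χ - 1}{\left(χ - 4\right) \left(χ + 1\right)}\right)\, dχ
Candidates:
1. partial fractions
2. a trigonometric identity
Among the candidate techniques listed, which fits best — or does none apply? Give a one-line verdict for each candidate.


Method: partial fractions — a proper rational integrand whose denominator splits into simpler factors — decompose into partial fractions first.
- partial fractions — applies; the problem has the shape this method handles.
- a trigonometric identity: there is no trigonometric structure at all — the integrand carries no sine or cosine to rewrite.


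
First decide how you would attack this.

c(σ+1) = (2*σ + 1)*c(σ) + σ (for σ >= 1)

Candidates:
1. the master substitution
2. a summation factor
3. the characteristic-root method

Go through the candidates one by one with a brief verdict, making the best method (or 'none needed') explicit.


Method: a summation factor — rescale the sequence by the product of the weights 2*σ + 1 so far — the recurrence collapses to a plain running sum.
- the master substitution: no fixed divisor shrinks the index between calls.
- a summation factor: yes, a natural case for it.
- the characteristic-root method — the coefficients vary with the index, breaking the constant-coefficient structure the method needs.


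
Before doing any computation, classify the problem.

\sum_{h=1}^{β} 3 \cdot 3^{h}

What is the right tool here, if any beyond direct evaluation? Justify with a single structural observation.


Best approach: the geometric series formula — consecutive terms stand in a fixed index-free ratio — the geometric sum formula closes it.


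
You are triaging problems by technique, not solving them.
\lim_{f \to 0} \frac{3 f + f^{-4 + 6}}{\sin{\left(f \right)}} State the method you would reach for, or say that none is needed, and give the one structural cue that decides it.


Method: l'Hôpital's rule (0/0) — the 0/0 form at 0 is the signature situation for l'Hôpital's rule. Known elementary limits would finish this too — the rule just bypasses the case analysis.


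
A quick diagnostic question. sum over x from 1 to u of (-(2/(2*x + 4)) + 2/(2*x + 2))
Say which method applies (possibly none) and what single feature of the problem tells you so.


Method: telescoping — spot the paired structure — each term adds 2/(2*x + 2) and subtracts its successor value, which the next term restores: the definition of a telescoping chain.


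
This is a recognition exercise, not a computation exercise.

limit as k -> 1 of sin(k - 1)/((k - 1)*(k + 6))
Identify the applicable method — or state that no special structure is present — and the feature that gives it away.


Technique: l'Hôpital's rule (0/0) — plug in 1: top and bottom both hit zero, so differentiate each and retry. One could equally expand both pieces locally and compare leading terms; the rule does that in one stroke.


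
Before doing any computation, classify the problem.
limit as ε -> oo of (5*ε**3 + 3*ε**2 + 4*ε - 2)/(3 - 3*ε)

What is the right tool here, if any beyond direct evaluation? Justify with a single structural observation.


Best approach: dominant-term comparison — growth-rate triage: the leading powers of ε decide the limit, everything else is noise. l'Hôpital's at-infinity variant applies to the expression viewed as a single quotient; the leading-term comparison is the direct route.


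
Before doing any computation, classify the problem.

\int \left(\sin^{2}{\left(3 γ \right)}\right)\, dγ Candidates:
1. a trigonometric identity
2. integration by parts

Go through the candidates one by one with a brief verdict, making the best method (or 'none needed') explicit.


Diagnosis: a trigonometric identity — the exponent on \sin^{2}{\left(3 γ \right)} is even — the power-reduction identity is the standard preprocessing step.
- a trigonometric identity — applicable, and directly so.
- integration by parts — not the natural route: no polynomial-kernel product appears — a recursive parts reduction of the trigonometric product exists, but the identity rewrite is direct.


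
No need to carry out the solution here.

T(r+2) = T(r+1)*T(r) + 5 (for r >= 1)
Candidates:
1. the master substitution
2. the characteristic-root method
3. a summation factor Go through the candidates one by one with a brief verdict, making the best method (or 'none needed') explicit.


Best approach: no special technique — the update rule curves (it is not linear in the unknown sequence), so no superposition-based closed form attaches — iterate or study it directly.
- the master substitution — there is no divide-the-index recursive argument.
- the characteristic-root method: nonlinearity rules out exponential-mode superposition from the start.
- a summation factor: no summation factor applies — the rule is not linear in the sequence values.


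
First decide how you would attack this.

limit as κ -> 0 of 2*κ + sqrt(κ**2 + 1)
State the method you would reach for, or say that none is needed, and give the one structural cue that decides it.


Verdict: no special technique — the function is continuous at 0; evaluation is itself the limit, no machinery required.


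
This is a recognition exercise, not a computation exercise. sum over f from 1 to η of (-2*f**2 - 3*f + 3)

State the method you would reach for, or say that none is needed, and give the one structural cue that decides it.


Verdict: no special technique — no cancellation, no constant ratio, no binomial weights — just polynomial terms summed directly.


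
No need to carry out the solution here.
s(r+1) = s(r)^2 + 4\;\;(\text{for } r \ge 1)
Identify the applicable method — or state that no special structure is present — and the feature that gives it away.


Best approach: no special technique — this one you iterate or analyze qualitatively: the nonlinearity defeats linear solution methods.


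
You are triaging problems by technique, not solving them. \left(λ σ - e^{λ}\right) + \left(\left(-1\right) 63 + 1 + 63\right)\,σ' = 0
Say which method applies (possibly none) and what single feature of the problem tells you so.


Diagnosis: a linear integrating factor — first power of σ, nonzero forcing: the integrating-factor recipe applies verbatim with p = λ.


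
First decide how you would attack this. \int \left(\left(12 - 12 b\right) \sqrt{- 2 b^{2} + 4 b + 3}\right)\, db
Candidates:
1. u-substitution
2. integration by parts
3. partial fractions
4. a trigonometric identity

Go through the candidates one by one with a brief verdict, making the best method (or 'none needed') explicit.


Diagnosis: u-substitution — read it as f(- 2 b^{2} + 4 b + 3) times a constant multiple of d(- 2 b^{2} + 4 b + 3): one substitution, u = - 2 b^{2} + 4 b + 3, finishes it.
- u-substitution — applies; the problem has the shape this method handles.
- integration by parts: the non-polynomial partner is not one of the parts kernels — exp, sine, or cosine with a degree-1 argument, or a logarithm.
- partial fractions: there is no rational-function structure to decompose.
- a trigonometric identity: with no trigonometric functions present, identity rewriting has no target.


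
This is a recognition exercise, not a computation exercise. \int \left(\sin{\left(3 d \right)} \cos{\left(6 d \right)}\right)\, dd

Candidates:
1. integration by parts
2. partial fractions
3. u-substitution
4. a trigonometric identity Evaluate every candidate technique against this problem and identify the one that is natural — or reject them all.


Verdict: a trigonometric identity — two different frequencies multiply in \sin{\left(3 d \right)} \cos{\left(6 d \right)}; the product-to-sum formula separates them.
- integration by parts: not the fit here: there is no polynomial factor to ladder down — parts can still close the trigonometric product by recursion, though the identity rewrite is the direct route.
- partial fractions: the expression is not a ratio of polynomials that decomposes further.
- u-substitution — no subexpression of the integrand serves as a whole-integral substitution inner — individual terms may offer their own, but none carries its derivative as a factor of the full integrand; a working change of variable would have to be constructed from outside the expression.
- a trigonometric identity: yes — fits the structure here.


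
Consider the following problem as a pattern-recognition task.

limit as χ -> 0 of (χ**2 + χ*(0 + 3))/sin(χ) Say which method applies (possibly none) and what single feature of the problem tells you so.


Technique: l'Hôpital's rule (0/0) — plug in 0: top and bottom both hit zero, so differentiate each and retry. Expanding numerator and denominator to first order gives the same value — the rule automates exactly that.


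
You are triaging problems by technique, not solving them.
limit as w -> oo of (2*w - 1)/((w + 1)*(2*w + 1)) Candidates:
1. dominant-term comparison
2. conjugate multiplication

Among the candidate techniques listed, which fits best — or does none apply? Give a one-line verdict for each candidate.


Diagnosis: dominant-term comparison — at large w only the top-degree terms survive; compare the leading terms and the limit falls out.
- dominant-term comparison: applicable, and directly so.
- conjugate multiplication: rationalization has no target — no divergent radical difference appears.
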